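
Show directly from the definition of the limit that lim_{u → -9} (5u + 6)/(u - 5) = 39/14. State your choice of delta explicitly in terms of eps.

delta = min(7, (98/31)eps)

Fix eps > 0. We want delta > 0 with 0 < |u + 9| < delta ⇒ |(5u + 6)/(u - 5) − (39/14)| < eps.
Combining over a common denominator, (5u + 6)/(u - 5) − (39/14) = [(5u + 6)·(-14) − (-39)·(u - 5)] / [(-14)·(u - 5)] = -31(u + 9) / ((-14)(u - 5)).
So |(5u + 6)/(u - 5) − (39/14)| = 31|u + 9| / (14·|u − 5|).
Restrict delta ≤ 7. Then |u + 9| < 7 gives |u − 5| = |(u + 9) + (-14)| ≥ 14 − 7 = 7.
Hence |(5u + 6)/(u - 5) − (39/14)| < 31|u + 9|/(14·7) = (31/98)|u + 9|, which is < eps once |u + 9| < (98/31)eps.
Take delta = min(7, (98/31)eps). Then 0 < |u + 9| < delta forces both bounds, so |(5u + 6)/(u - 5) − (39/14)| < eps.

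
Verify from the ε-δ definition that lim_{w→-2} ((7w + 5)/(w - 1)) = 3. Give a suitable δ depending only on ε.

Let ε > 0 be given. We want δ > 0 with 0 < |w + 2| < δ ⇒ |(7w + 5)/(w - 1) − 3| < ε.
Combining over a common denominator, (7w + 5)/(w - 1) − 3 = [(7w + 5)·(-3) − (-9)·(w - 1)] / [(-3)·(w - 1)] = -12(w + 2) / ((-3)(w - 1)).
So |(7w + 5)/(w - 1) − 3| = 12|w + 2| / (3·|w − 1|).
Restrict δ ≤ 3/2. Then |w + 2| < 3/2 gives |w − 1| = |(w + 2) + (-3)| ≥ 3 − 3/2 = 3/2.
Hence |(7w + 5)/(w - 1) − 3| < 12|w + 2|/(3·(3/2)) = (8/3)|w + 2|, which is < ε once |w + 2| < (3/8)ε.
Take δ = min(3/2, (3/8)ε). Then 0 < |w + 2| < δ forces both bounds, so |(7w + 5)/(w - 1) − 3| < ε.

δ = min(3/2, (3/8)ε)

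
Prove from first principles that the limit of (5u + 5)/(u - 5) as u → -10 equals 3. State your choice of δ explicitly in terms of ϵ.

Fix ϵ > 0. We want δ > 0 with 0 < |u + 10| < δ ⇒ |(5u + 5)/(u - 5) − 3| < ϵ.
Combining over a common denominator, (5u + 5)/(u - 5) − 3 = [(5u + 5)·(-15) − (-45)·(u - 5)] / [(-15)·(u - 5)] = -30(u + 10) / ((-15)(u - 5)).
So |(5u + 5)/(u - 5) − 3| = 30|u + 10| / (15·|u − 5|).
Require δ ≤ 15/2, so |u − 5| ≥ |-15| − |u + 10| > 15 − 15/2 = 15/2.
Hence |(5u + 5)/(u - 5) − 3| < 30|u + 10|/(15·(15/2)) = (4/15)|u + 10|, which is < ϵ once |u + 10| < (15/4)ϵ.
Take δ = min(15/2, (15/4)ϵ). Then 0 < |u + 10| < δ forces both bounds, so |(5u + 5)/(u - 5) − 3| < ϵ.

δ = min(15/2, (15/4)ϵ)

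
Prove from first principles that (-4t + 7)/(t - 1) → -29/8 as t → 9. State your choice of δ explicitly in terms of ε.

δ = min(4, (32/3)ε)

Let ε > 0 be given. We want δ > 0 with 0 < |t − 9| < δ ⇒ |(-4t + 7)/(t - 1) + 29/8| < ε.
Combining over a common denominator, (-4t + 7)/(t - 1) + 29/8 = [(-4t + 7)·8 − (-29)·(t - 1)] / [8·(t - 1)] = -3(t − 9) / (8(t - 1)).
So |(-4t + 7)/(t - 1) + 29/8| = 3|t − 9| / (8·|t − 1|).
Restrict δ ≤ 4. Then |t − 9| < 4 gives |t − 1| = |(t − 9) + 8| ≥ 8 − 4 = 4.
Hence |(-4t + 7)/(t - 1) + 29/8| < 3|t − 9|/(8·4) = (3/32)|t − 9|, which is < ε once |t − 9| < (32/3)ε.
Take δ = min(4, (32/3)ε). Then 0 < |t − 9| < δ forces both bounds, so |(-4t + 7)/(t - 1) + 29/8| < ε.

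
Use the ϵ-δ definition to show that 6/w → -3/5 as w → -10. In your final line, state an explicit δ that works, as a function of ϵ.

Suppose ϵ > 0. We seek δ > 0 such that 0 < |w + 10| < δ implies |6/w + 3/5| < ϵ.
|6/w + 3/5| = 6·|-10 − w|/(10·|w|) = 6|w + 10|/(10|w|).
Restrict δ ≤ 5. Then |w + 10| < 5 gives |w| > 5, so 10|w| > 50.
Then |6/w + 3/5| < 6|w + 10|/50, which is < ϵ when |w + 10| < (25/3)ϵ.
Take δ = min(5, (25/3)ϵ). Then 0 < |w + 10| < δ gives both |w + 10| < 5 and |w + 10| < (25/3)ϵ, so |6/w + 3/5| < ϵ.

δ = min(5, (25/3)ϵ)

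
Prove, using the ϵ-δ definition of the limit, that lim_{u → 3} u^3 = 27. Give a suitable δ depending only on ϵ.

Fix ϵ > 0. We seek δ > 0 with 0 < |u − 3| < δ ⇒ |u^3 − 27| < ϵ.
Factor: u^3 − 27 = (u − 3)(u^2 + 3u + 9), so |u^3 − 27| = |u − 3|·|u^2 + 3u + 9|.
Restrict δ ≤ 1. Then |u − 3| < 1 gives |u| < 4, so by the triangle inequality |u^2 + 3u + 9| ≤ 4^2 + 3·4 + 9 = 37.
Hence |u^3 − 27| ≤ 37|u − 3|, which is < ϵ once |u − 3| < ϵ/37.
Take δ = min(1, ϵ/37). If 0 < |u − 3| < δ then both bounds hold and |u^3 − 27| ≤ 37|u − 3| < 37·(ϵ/37) = ϵ.

δ = min(1, ϵ/37)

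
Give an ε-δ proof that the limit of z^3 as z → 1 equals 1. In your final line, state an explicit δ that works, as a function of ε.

Let ε > 0. We seek δ > 0 with 0 < |z − 1| < δ ⇒ |z^3 − 1| < ε.
Factor: z^3 − 1 = (z − 1)(z^2 + z + 1), so |z^3 − 1| = |z − 1|·|z^2 + z + 1|.
Impose δ ≤ 2 so that |z| < 3; then |z^2 + z + 1| ≤ 13.
Hence |z^3 − 1| ≤ 13|z − 1|, which is < ε once |z − 1| < ε/13.
Take δ = min(2, ε/13). If 0 < |z − 1| < δ then both bounds hold and |z^3 − 1| ≤ 13|z − 1| < 13·(ε/13) = ε.

δ = min(2, ε/13)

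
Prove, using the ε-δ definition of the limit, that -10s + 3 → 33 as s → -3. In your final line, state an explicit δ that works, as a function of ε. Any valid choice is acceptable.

Let ε > 0 be given. We need δ > 0 so that 0 < |s + 3| < δ implies |(-10s + 3) − 33| < ε.
Since (-10s + 3) − 33 = -10(s + 3), we have |(-10s + 3) − 33| = 10|s + 3|.
So 10|s + 3| < ε exactly when |s + 3| < ε/10.
Choosing δ = ε/10 gives |(-10s + 3) − 33| = 10|s + 3| < ε whenever |s + 3| < δ.

δ = ε/10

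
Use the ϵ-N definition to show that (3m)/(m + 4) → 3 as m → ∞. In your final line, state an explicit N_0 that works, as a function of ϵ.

Let ϵ > 0 be given. For m ≥ 1, |(3m)/(m + 4) − 3| = |-12|/((m + 4)) = 12/((m + 4)).
Since m + 4 ≥ m for m ≥ 1, this is ≤ 12/(m) = 12/m.
So |(3m)/(m + 4) − 3| < ϵ whenever m > 12/ϵ.
Take N_0 = 12/ϵ. If m > N_0 then |(3m)/(m + 4) − 3| ≤ 12/m < ϵ.

N_0 = 12/ϵ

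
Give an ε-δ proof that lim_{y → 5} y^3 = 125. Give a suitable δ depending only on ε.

δ = min(2, ε/109)

Let ε > 0 be given. We seek δ > 0 with 0 < |y − 5| < δ ⇒ |y^3 − 125| < ε.
Factor: y^3 − 125 = (y − 5)(y^2 + 5y + 25), so |y^3 − 125| = |y − 5|·|y^2 + 5y + 25|.
Restrict δ ≤ 2. Then |y − 5| < 2 gives |y| < 7, so by the triangle inequality |y^2 + 5y + 25| ≤ 7^2 + 5·7 + 25 = 109.
Hence |y^3 − 125| ≤ 109|y − 5|, which is < ε once |y − 5| < ε/109.
Take δ = min(2, ε/109). If 0 < |y − 5| < δ then both bounds hold and |y^3 − 125| ≤ 109|y − 5| < 109·(ε/109) = ε.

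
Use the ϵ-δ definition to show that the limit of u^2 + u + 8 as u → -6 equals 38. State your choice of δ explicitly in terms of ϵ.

δ = min(1, ϵ/12)

Suppose ϵ > 0. We want δ > 0 such that 0 < |u + 6| < δ implies |(u^2 + u + 8) − 38| < ϵ.
(u^2 + u + 8) − 38 = u^2 + u - 30 = (u + 6)(u - 5).
So |(u^2 + u + 8) − 38| = |u + 6|·|u - 5|.
Assume first that |u + 6| < 1, so |u| < 7. Then |u - 5| ≤ 7 + 5 = 12.
Hence |(u^2 + u + 8) − 38| ≤ 12|u + 6| < ϵ provided |u + 6| < ϵ/12.
Take δ = min(1, ϵ/12). Then 0 < |u + 6| < δ gives both |u + 6| < 1 and |u + 6| < ϵ/12, so |(u^2 + u + 8) − 38| < ϵ.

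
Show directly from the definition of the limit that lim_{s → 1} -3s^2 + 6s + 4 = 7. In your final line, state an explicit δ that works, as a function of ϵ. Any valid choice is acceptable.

Suppose ϵ > 0. We want δ > 0 such that 0 < |s − 1| < δ implies |(-3s^2 + 6s + 4) − 7| < ϵ.
(-3s^2 + 6s + 4) − 7 = -3s^2 + 6s - 3 = (s − 1)(-3s + 3).
So |(-3s^2 + 6s + 4) − 7| = |s − 1|·|-3s + 3|.
Require δ ≤ 2. Then |s − 1| < 2 gives |s| < 3, and by the triangle inequality |-3s + 3| ≤ 3·3 + 3 = 12.
Hence |(-3s^2 + 6s + 4) − 7| ≤ 12|s − 1| < ϵ provided |s − 1| < ϵ/12.
Take δ = min(2, ϵ/12). Then 0 < |s − 1| < δ gives both |s − 1| < 2 and |s − 1| < ϵ/12, so |(-3s^2 + 6s + 4) − 7| < ϵ.

δ = min(2, ϵ/12)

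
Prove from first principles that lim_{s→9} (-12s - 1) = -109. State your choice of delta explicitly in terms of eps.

delta = eps/12

Let eps > 0 be given. We need delta > 0 so that 0 < |s − 9| < delta implies |(-12s - 1) + 109| < eps.
|(-12s - 1) + 109| = |-12s + 108| = 12|s − 9|.
Thus it suffices that |s − 9| < eps/12.
Choosing delta = eps/12 gives |(-12s - 1) + 109| = 12|s − 9| < eps whenever |s − 9| < delta.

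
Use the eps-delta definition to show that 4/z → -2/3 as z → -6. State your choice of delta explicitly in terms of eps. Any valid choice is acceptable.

delta = min(3, (9/2)eps)

Let eps > 0 be given. We seek delta > 0 such that 0 < |z + 6| < delta implies |4/z + 2/3| < eps.
|4/z + 2/3| = 4·|-6 − z|/(6·|z|) = 4|z + 6|/(6|z|).
Require delta ≤ 3 so that |z| > 6 − 3 = 3, hence 6|z| > 18.
Then |4/z + 2/3| < 4|z + 6|/18, which is < eps when |z + 6| < (9/2)eps.
Take delta = min(3, (9/2)eps). Then 0 < |z + 6| < delta gives both |z + 6| < 3 and |z + 6| < (9/2)eps, so |4/z + 2/3| < eps.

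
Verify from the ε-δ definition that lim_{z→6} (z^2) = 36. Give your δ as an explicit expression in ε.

δ = min(1, ε/13)

Suppose ε > 0. We seek δ > 0 with 0 < |z − 6| < δ ⇒ |z^2 − 36| < ε.
Factor: z^2 − 36 = (z − 6)(z + 6), so |z^2 − 36| = |z − 6|·|z + 6|.
Impose δ ≤ 1 so that |z| < 7; then |z + 6| ≤ 13.
Hence |z^2 − 36| ≤ 13|z − 6|, which is < ε once |z − 6| < ε/13.
Take δ = min(1, ε/13). If 0 < |z − 6| < δ then both bounds hold and |z^2 − 36| ≤ 13|z − 6| < 13·(ε/13) = ε.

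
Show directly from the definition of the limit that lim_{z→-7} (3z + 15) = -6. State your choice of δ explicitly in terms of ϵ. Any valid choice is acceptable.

Fix ϵ > 0. We need δ > 0 so that 0 < |z + 7| < δ implies |(3z + 15) + 6| < ϵ.
|(3z + 15) + 6| = |3z + 21| = 3|z + 7|.
So 3|z + 7| < ϵ exactly when |z + 7| < ϵ/3.
Take δ = ϵ/3. If 0 < |z + 7| < δ then |(3z + 15) + 6| = 3|z + 7| < 3·(ϵ/3) = ϵ.

δ = ϵ/3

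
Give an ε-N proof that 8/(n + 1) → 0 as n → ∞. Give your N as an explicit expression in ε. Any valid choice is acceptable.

N = 8/ε

Let ε > 0 be given. For n ≥ 1, |8/(n + 1) − 0| = 8/(n + 1) ≤ 8/n.
We need 8/n < ε, i.e. n > 8/ε.
Take N = 8/ε. If n > N then |8/(n + 1)| ≤ 8/n < ε.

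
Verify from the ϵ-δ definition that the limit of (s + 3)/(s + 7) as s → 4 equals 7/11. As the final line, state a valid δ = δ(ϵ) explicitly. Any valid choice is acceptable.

δ = min(11/2, (121/8)ϵ)

Let ϵ > 0. We want δ > 0 with 0 < |s − 4| < δ ⇒ |(s + 3)/(s + 7) − (7/11)| < ϵ.
Combining over a common denominator, (s + 3)/(s + 7) − (7/11) = [(s + 3)·11 − 7·(s + 7)] / [11·(s + 7)] = 4(s − 4) / (11(s + 7)).
So |(s + 3)/(s + 7) − (7/11)| = 4|s − 4| / (11·|s + 7|).
Require δ ≤ 11/2, so |s + 7| ≥ |11| − |s − 4| > 11 − 11/2 = 11/2.
Hence |(s + 3)/(s + 7) − (7/11)| < 4|s − 4|/(11·(11/2)) = (8/121)|s − 4|, which is < ϵ once |s − 4| < (121/8)ϵ.
Take δ = min(11/2, (121/8)ϵ). Then 0 < |s − 4| < δ forces both bounds, so |(s + 3)/(s + 7) − (7/11)| < ϵ.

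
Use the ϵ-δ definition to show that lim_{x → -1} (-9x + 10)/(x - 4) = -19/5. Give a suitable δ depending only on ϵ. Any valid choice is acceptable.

Let ϵ > 0. We want δ > 0 with 0 < |x + 1| < δ ⇒ |(-9x + 10)/(x - 4) + 19/5| < ϵ.
Combining over a common denominator, (-9x + 10)/(x - 4) + 19/5 = [(-9x + 10)·(-5) − 19·(x - 4)] / [(-5)·(x - 4)] = 26(x + 1) / ((-5)(x - 4)).
So |(-9x + 10)/(x - 4) + 19/5| = 26|x + 1| / (5·|x − 4|).
Require δ ≤ 5/2, so |x − 4| ≥ |-5| − |x + 1| > 5 − 5/2 = 5/2.
Hence |(-9x + 10)/(x - 4) + 19/5| < 26|x + 1|/(5·(5/2)) = (52/25)|x + 1|, which is < ϵ once |x + 1| < (25/52)ϵ.
Take δ = min(5/2, (25/52)ϵ). Then 0 < |x + 1| < δ forces both bounds, so |(-9x + 10)/(x - 4) + 19/5| < ϵ.

δ = min(5/2, (25/52)ϵ)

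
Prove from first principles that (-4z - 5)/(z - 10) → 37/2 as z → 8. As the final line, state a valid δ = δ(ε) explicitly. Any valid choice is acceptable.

Fix ε > 0. We want δ > 0 with 0 < |z − 8| < δ ⇒ |(-4z - 5)/(z - 10) − (37/2)| < ε.
Combining over a common denominator, (-4z - 5)/(z - 10) − (37/2) = [(-4z - 5)·(-2) − (-37)·(z - 10)] / [(-2)·(z - 10)] = 45(z − 8) / ((-2)(z - 10)).
So |(-4z - 5)/(z - 10) − (37/2)| = 45|z − 8| / (2·|z − 10|).
Restrict δ ≤ 1. Then |z − 8| < 1 gives |z − 10| = |(z − 8) + (-2)| ≥ 2 − 1 = 1.
Hence |(-4z - 5)/(z - 10) − (37/2)| < 45|z − 8|/(2·1) = (45/2)|z − 8|, which is < ε once |z − 8| < (2/45)ε.
Take δ = min(1, (2/45)ε). Then 0 < |z − 8| < δ forces both bounds, so |(-4z - 5)/(z - 10) − (37/2)| < ε.

δ = min(1, (2/45)ε)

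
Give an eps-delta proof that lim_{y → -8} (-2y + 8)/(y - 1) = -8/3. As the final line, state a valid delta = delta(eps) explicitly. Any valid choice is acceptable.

Fix eps > 0. We want delta > 0 with 0 < |y + 8| < delta ⇒ |(-2y + 8)/(y - 1) + 8/3| < eps.
Combining over a common denominator, (-2y + 8)/(y - 1) + 8/3 = [(-2y + 8)·(-9) − 24·(y - 1)] / [(-9)·(y - 1)] = -6(y + 8) / ((-9)(y - 1)).
So |(-2y + 8)/(y - 1) + 8/3| = 6|y + 8| / (9·|y − 1|).
Restrict delta ≤ 9/2. Then |y + 8| < 9/2 gives |y − 1| = |(y + 8) + (-9)| ≥ 9 − 9/2 = 9/2.
Hence |(-2y + 8)/(y - 1) + 8/3| < 6|y + 8|/(9·(9/2)) = (4/27)|y + 8|, which is < eps once |y + 8| < (27/4)eps.
Take delta = min(9/2, (27/4)eps). Then 0 < |y + 8| < delta forces both bounds, so |(-2y + 8)/(y - 1) + 8/3| < eps.

delta = min(9/2, (27/4)eps)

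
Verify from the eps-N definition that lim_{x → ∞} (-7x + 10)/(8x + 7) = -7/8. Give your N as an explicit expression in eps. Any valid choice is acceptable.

N = (129/64)/eps

Let eps > 0. We seek N > 0 such that x > N implies |(-7x + 10)/(8x + 7) + 7/8| < eps.
(-7x + 10)/(8x + 7) + 7/8 = (8(-7x + 10) − (-7)(8x + 7)) / (8(8x + 7)) = 129/(8(8x + 7)).
For x > 0 we have 8x + 7 > 8x, so |(-7x + 10)/(8x + 7) + 7/8| = 129/(8(8x + 7)) < 129/(8·8x) = (129/64)/x.
Thus |(-7x + 10)/(8x + 7) + 7/8| < eps whenever x > (129/64)/eps.
Take N = (129/64)/eps. If x > N then |(-7x + 10)/(8x + 7) + 7/8| < (129/64)/x < eps.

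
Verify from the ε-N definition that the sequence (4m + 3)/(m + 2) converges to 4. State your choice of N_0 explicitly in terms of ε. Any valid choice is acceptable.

N_0 = 5/ε

Let ε > 0 be given. For m ≥ 1, |(4m + 3)/(m + 2) − 4| = |-5|/((m + 2)) = 5/((m + 2)).
Since m + 2 ≥ m for m ≥ 1, this is ≤ 5/(m) = 5/m.
So |(4m + 3)/(m + 2) − 4| < ε whenever m > 5/ε.
Take N_0 = 5/ε. If m > N_0 then |(4m + 3)/(m + 2) − 4| ≤ 5/m < ε.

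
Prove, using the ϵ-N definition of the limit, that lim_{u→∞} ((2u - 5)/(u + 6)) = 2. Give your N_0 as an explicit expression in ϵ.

N_0 = 17/ϵ

Fix ϵ > 0. We seek N_0 > 0 such that u > N_0 implies |(2u - 5)/(u + 6) − 2| < ϵ.
(2u - 5)/(u + 6) − 2 = ((2u - 5) − 2(u + 6)) / ((u + 6)) = -17/((u + 6)).
For u > 0 we have u + 6 > u, so |(2u - 5)/(u + 6) − 2| = 17/((u + 6)) < 17/(u) = 17/u.
Thus |(2u - 5)/(u + 6) − 2| < ϵ whenever u > 17/ϵ.
Take N_0 = 17/ϵ. If u > N_0 then |(2u - 5)/(u + 6) − 2| < 17/u < ϵ.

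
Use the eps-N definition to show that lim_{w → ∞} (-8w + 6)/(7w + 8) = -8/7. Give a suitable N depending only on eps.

N = (106/49)/eps

Let eps > 0 be given. We seek N > 0 such that w > N implies |(-8w + 6)/(7w + 8) + 8/7| < eps.
(-8w + 6)/(7w + 8) + 8/7 = (7(-8w + 6) − (-8)(7w + 8)) / (7(7w + 8)) = 106/(7(7w + 8)).
For w > 0 we have 7w + 8 > 7w, so |(-8w + 6)/(7w + 8) + 8/7| = 106/(7(7w + 8)) < 106/(7·7w) = (106/49)/w.
Thus |(-8w + 6)/(7w + 8) + 8/7| < eps whenever w > (106/49)/eps.
Take N = (106/49)/eps. If w > N then |(-8w + 6)/(7w + 8) + 8/7| < (106/49)/w < eps.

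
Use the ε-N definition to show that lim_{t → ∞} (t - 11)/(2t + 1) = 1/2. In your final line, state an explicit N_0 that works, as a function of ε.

N_0 = (23/4)/ε

Suppose ε > 0. We seek N_0 > 0 such that t > N_0 implies |(t - 11)/(2t + 1) − (1/2)| < ε.
(t - 11)/(2t + 1) − (1/2) = (2(t - 11) − (2t + 1)) / (2(2t + 1)) = -23/(2(2t + 1)).
For t > 0 we have 2t + 1 > 2t, so |(t - 11)/(2t + 1) − (1/2)| = 23/(2(2t + 1)) < 23/(2·2t) = (23/4)/t.
Thus |(t - 11)/(2t + 1) − (1/2)| < ε whenever t > (23/4)/ε.
Take N_0 = (23/4)/ε. If t > N_0 then |(t - 11)/(2t + 1) − (1/2)| < (23/4)/t < ε.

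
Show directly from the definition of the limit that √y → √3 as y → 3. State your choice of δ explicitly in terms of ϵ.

δ = min(3, √3·ϵ)

Suppose ϵ > 0. We want δ > 0 such that 0 < |y − 3| < δ implies |√y − √3| < ϵ.
Multiplying by the conjugate, |√y − √3| = |y − 3|/(√y + √3).
Restrict δ ≤ 3 so that |y − 3| < 3 forces y > 0, and then √y + √3 > √3.
Hence |√y − √3| < |y − 3|/√3, which is < ϵ once |y − 3| < √3·ϵ.
Take δ = min(3, √3·ϵ). If 0 < |y − 3| < δ then y > 0 and |√y − √3| < |y − 3|/√3 < ϵ.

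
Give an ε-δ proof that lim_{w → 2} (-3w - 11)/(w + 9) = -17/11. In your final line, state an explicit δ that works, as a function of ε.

δ = min(11/2, (121/32)ε)

Let ε > 0 be given. We want δ > 0 with 0 < |w − 2| < δ ⇒ |(-3w - 11)/(w + 9) + 17/11| < ε.
Combining over a common denominator, (-3w - 11)/(w + 9) + 17/11 = [(-3w - 11)·11 − (-17)·(w + 9)] / [11·(w + 9)] = -16(w − 2) / (11(w + 9)).
So |(-3w - 11)/(w + 9) + 17/11| = 16|w − 2| / (11·|w + 9|).
Require δ ≤ 11/2, so |w + 9| ≥ |11| − |w − 2| > 11 − 11/2 = 11/2.
Hence |(-3w - 11)/(w + 9) + 17/11| < 16|w − 2|/(11·(11/2)) = (32/121)|w − 2|, which is < ε once |w − 2| < (121/32)ε.
Take δ = min(11/2, (121/32)ε). Then 0 < |w − 2| < δ forces both bounds, so |(-3w - 11)/(w + 9) + 17/11| < ε.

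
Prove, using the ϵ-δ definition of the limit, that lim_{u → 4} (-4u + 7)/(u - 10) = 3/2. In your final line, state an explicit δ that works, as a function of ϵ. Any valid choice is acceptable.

Suppose ϵ > 0. We want δ > 0 with 0 < |u − 4| < δ ⇒ |(-4u + 7)/(u - 10) − (3/2)| < ϵ.
Combining over a common denominator, (-4u + 7)/(u - 10) − (3/2) = [(-4u + 7)·(-6) − (-9)·(u - 10)] / [(-6)·(u - 10)] = 33(u − 4) / ((-6)(u - 10)).
So |(-4u + 7)/(u - 10) − (3/2)| = 33|u − 4| / (6·|u − 10|).
Require δ ≤ 3, so |u − 10| ≥ |-6| − |u − 4| > 6 − 3 = 3.
Hence |(-4u + 7)/(u - 10) − (3/2)| < 33|u − 4|/(6·3) = (11/6)|u − 4|, which is < ϵ once |u − 4| < (6/11)ϵ.
Take δ = min(3, (6/11)ϵ). Then 0 < |u − 4| < δ forces both bounds, so |(-4u + 7)/(u - 10) − (3/2)| < ϵ.

δ = min(3, (6/11)ϵ)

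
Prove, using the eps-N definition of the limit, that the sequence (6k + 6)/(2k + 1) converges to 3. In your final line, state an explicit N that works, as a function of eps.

Fix eps > 0. For k ≥ 1, |(6k + 6)/(2k + 1) − 3| = |6|/(2(2k + 1)) = 6/(2(2k + 1)).
Since 2k + 1 ≥ 2k for k ≥ 1, this is ≤ 6/(2·2k) = (3/2)/k.
So |(6k + 6)/(2k + 1) − 3| < eps whenever k > (3/2)/eps.
Take N = (3/2)/eps. If k > N then |(6k + 6)/(2k + 1) − 3| ≤ (3/2)/k < eps.

N = (3/2)/eps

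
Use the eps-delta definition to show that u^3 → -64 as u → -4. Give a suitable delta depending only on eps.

Let eps > 0 be given. We seek delta > 0 with 0 < |u + 4| < delta ⇒ |u^3 + 64| < eps.
Factor: u^3 + 64 = (u + 4)(u^2 - 4u + 16), so |u^3 + 64| = |u + 4|·|u^2 - 4u + 16|.
Restrict delta ≤ 1. Then |u + 4| < 1 gives |u| < 5, so by the triangle inequality |u^2 - 4u + 16| ≤ 5^2 + 4·5 + 16 = 61.
Hence |u^3 + 64| ≤ 61|u + 4|, which is < eps once |u + 4| < eps/61.
Take delta = min(1, eps/61). If 0 < |u + 4| < delta then both bounds hold and |u^3 + 64| ≤ 61|u + 4| < 61·(eps/61) = eps.

delta = min(1, eps/61)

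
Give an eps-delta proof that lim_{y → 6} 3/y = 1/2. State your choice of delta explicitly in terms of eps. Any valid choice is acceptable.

Suppose eps > 0. We seek delta > 0 such that 0 < |y − 6| < delta implies |3/y − (1/2)| < eps.
|3/y − (1/2)| = 3·|6 − y|/(6·|y|) = 3|y − 6|/(6|y|).
Restrict delta ≤ 3. Then |y − 6| < 3 gives |y| > 3, so 6|y| > 18.
Then |3/y − (1/2)| < 3|y − 6|/18, which is < eps when |y − 6| < 6eps.
Take delta = min(3, 6eps). Then 0 < |y − 6| < delta gives both |y − 6| < 3 and |y − 6| < 6eps, so |3/y − (1/2)| < eps.

delta = min(3, 6eps)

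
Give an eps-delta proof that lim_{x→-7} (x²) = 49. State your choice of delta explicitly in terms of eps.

delta = min(1, eps/15)

Let eps > 0. We seek delta > 0 with 0 < |x + 7| < delta ⇒ |x² − 49| < eps.
Factor: x² − 49 = (x + 7)(x - 7), so |x² − 49| = |x + 7|·|x - 7|.
Impose delta ≤ 1 so that |x| < 8; then |x - 7| ≤ 15.
Hence |x² − 49| ≤ 15|x + 7|, which is < eps once |x + 7| < eps/15.
Take delta = min(1, eps/15). If 0 < |x + 7| < delta then both bounds hold and |x² − 49| ≤ 15|x + 7| < 15·(eps/15) = eps.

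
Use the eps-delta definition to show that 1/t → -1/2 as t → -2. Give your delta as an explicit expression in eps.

delta = min(1, 2eps)

Let eps > 0 be given. We seek delta > 0 such that 0 < |t + 2| < delta implies |1/t + 1/2| < eps.
|1/t + 1/2| = |-2 − t|/(2·|t|) = |t + 2|/(2|t|).
Restrict delta ≤ 1. Then |t + 2| < 1 gives |t| > 1, so 2|t| > 2.
Then |1/t + 1/2| < |t + 2|/2, which is < eps when |t + 2| < 2eps.
Take delta = min(1, 2eps). Then 0 < |t + 2| < delta gives both |t + 2| < 1 and |t + 2| < 2eps, so |1/t + 1/2| < eps.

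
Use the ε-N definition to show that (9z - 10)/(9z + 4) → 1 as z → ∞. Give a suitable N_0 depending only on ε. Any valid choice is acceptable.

N_0 = (14/9)/ε

Let ε > 0. We seek N_0 > 0 such that z > N_0 implies |(9z - 10)/(9z + 4) − 1| < ε.
(9z - 10)/(9z + 4) − 1 = (9(9z - 10) − 9(9z + 4)) / (9(9z + 4)) = -126/(9(9z + 4)).
For z > 0 we have 9z + 4 > 9z, so |(9z - 10)/(9z + 4) − 1| = 126/(9(9z + 4)) < 126/(9·9z) = (14/9)/z.
Thus |(9z - 10)/(9z + 4) − 1| < ε whenever z > (14/9)/ε.
Take N_0 = (14/9)/ε. If z > N_0 then |(9z - 10)/(9z + 4) − 1| < (14/9)/z < ε.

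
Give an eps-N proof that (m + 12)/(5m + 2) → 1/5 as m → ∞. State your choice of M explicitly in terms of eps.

Fix eps > 0. For m ≥ 1, |(m + 12)/(5m + 2) − (1/5)| = |58|/(5(5m + 2)) = 58/(5(5m + 2)).
Since 5m + 2 ≥ 5m for m ≥ 1, this is ≤ 58/(5·5m) = (58/25)/m.
So |(m + 12)/(5m + 2) − (1/5)| < eps whenever m > (58/25)/eps.
Take M = (58/25)/eps. If m > M then |(m + 12)/(5m + 2) − (1/5)| ≤ (58/25)/m < eps.

M = (58/25)/eps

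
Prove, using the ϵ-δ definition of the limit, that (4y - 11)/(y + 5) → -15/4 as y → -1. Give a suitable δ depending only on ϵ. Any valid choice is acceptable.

δ = min(2, (8/31)ϵ)

Let ϵ > 0 be given. We want δ > 0 with 0 < |y + 1| < δ ⇒ |(4y - 11)/(y + 5) + 15/4| < ϵ.
Combining over a common denominator, (4y - 11)/(y + 5) + 15/4 = [(4y - 11)·4 − (-15)·(y + 5)] / [4·(y + 5)] = 31(y + 1) / (4(y + 5)).
So |(4y - 11)/(y + 5) + 15/4| = 31|y + 1| / (4·|y + 5|).
Require δ ≤ 2, so |y + 5| ≥ |4| − |y + 1| > 4 − 2 = 2.
Hence |(4y - 11)/(y + 5) + 15/4| < 31|y + 1|/(4·2) = (31/8)|y + 1|, which is < ϵ once |y + 1| < (8/31)ϵ.
Take δ = min(2, (8/31)ϵ). Then 0 < |y + 1| < δ forces both bounds, so |(4y - 11)/(y + 5) + 15/4| < ϵ.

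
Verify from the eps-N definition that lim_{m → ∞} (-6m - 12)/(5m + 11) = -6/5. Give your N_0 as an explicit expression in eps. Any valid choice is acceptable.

N_0 = (6/25)/eps

Fix eps > 0. For m ≥ 1, |(-6m - 12)/(5m + 11) + 6/5| = |6|/(5(5m + 11)) = 6/(5(5m + 11)).
Since 5m + 11 ≥ 5m for m ≥ 1, this is ≤ 6/(5·5m) = (6/25)/m.
So |(-6m - 12)/(5m + 11) + 6/5| < eps whenever m > (6/25)/eps.
Take N_0 = (6/25)/eps. If m > N_0 then |(-6m - 12)/(5m + 11) + 6/5| ≤ (6/25)/m < eps.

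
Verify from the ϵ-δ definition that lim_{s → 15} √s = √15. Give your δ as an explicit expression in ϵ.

Suppose ϵ > 0. We want δ > 0 such that 0 < |s − 15| < δ implies |√s − √15| < ϵ.
Rationalise: √s − √15 = (s − 15)/(√s + √15), so |√s − √15| = |s − 15|/(√s + √15).
Restrict δ ≤ 15 so that |s − 15| < 15 forces s > 0, and then √s + √15 > √15.
Hence |√s − √15| < |s − 15|/√15, which is < ϵ once |s − 15| < √15·ϵ.
Take δ = min(15, √15·ϵ). If 0 < |s − 15| < δ then s > 0 and |√s − √15| < |s − 15|/√15 < ϵ.

δ = min(15, √15·ϵ)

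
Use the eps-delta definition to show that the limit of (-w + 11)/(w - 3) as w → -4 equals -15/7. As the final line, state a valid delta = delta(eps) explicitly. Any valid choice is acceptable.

Let eps > 0 be given. We want delta > 0 with 0 < |w + 4| < delta ⇒ |(-w + 11)/(w - 3) + 15/7| < eps.
Combining over a common denominator, (-w + 11)/(w - 3) + 15/7 = [(-w + 11)·(-7) − 15·(w - 3)] / [(-7)·(w - 3)] = -8(w + 4) / ((-7)(w - 3)).
So |(-w + 11)/(w - 3) + 15/7| = 8|w + 4| / (7·|w − 3|).
Require delta ≤ 7/2, so |w − 3| ≥ |-7| − |w + 4| > 7 − 7/2 = 7/2.
Hence |(-w + 11)/(w - 3) + 15/7| < 8|w + 4|/(7·(7/2)) = (16/49)|w + 4|, which is < eps once |w + 4| < (49/16)eps.
Take delta = min(7/2, (49/16)eps). Then 0 < |w + 4| < delta forces both bounds, so |(-w + 11)/(w - 3) + 15/7| < eps.

delta = min(7/2, (49/16)eps)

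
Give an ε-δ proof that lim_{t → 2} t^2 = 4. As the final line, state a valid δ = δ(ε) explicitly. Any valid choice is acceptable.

Let ε > 0 be given. We seek δ > 0 with 0 < |t − 2| < δ ⇒ |t^2 − 4| < ε.
Factor: t^2 − 4 = (t − 2)(t + 2), so |t^2 − 4| = |t − 2|·|t + 2|.
Impose δ ≤ 1 so that |t| < 3; then |t + 2| ≤ 5.
Hence |t^2 − 4| ≤ 5|t − 2|, which is < ε once |t − 2| < ε/5.
Take δ = min(1, ε/5). If 0 < |t − 2| < δ then both bounds hold and |t^2 − 4| ≤ 5|t − 2| < 5·(ε/5) = ε.

δ = min(1, ε/5)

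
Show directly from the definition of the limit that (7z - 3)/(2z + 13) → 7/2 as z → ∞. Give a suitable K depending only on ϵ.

Suppose ϵ > 0. We seek K > 0 such that z > K implies |(7z - 3)/(2z + 13) − (7/2)| < ϵ.
(7z - 3)/(2z + 13) − (7/2) = (2(7z - 3) − 7(2z + 13)) / (2(2z + 13)) = -97/(2(2z + 13)).
For z > 0 we have 2z + 13 > 2z, so |(7z - 3)/(2z + 13) − (7/2)| = 97/(2(2z + 13)) < 97/(2·2z) = (97/4)/z.
Thus |(7z - 3)/(2z + 13) − (7/2)| < ϵ whenever z > (97/4)/ϵ.
Take K = (97/4)/ϵ. If z > K then |(7z - 3)/(2z + 13) − (7/2)| < (97/4)/z < ϵ.

K = (97/4)/ϵ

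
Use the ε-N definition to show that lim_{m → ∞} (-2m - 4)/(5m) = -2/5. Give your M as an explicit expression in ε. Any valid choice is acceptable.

Fix ε > 0. For m ≥ 1, |(-2m - 4)/(5m) + 2/5| = |-20|/(5(5m)) = 20/(5(5m)).
Since 5m ≥ 5m for m ≥ 1, this is ≤ 20/(5·5m) = (4/5)/m.
So |(-2m - 4)/(5m) + 2/5| < ε whenever m > (4/5)/ε.
Take M = (4/5)/ε. If m > M then |(-2m - 4)/(5m) + 2/5| ≤ (4/5)/m < ε.

M = (4/5)/ε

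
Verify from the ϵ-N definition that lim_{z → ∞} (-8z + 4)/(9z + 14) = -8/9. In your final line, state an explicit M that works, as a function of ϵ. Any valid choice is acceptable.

Let ϵ > 0. We seek M > 0 such that z > M implies |(-8z + 4)/(9z + 14) + 8/9| < ϵ.
(-8z + 4)/(9z + 14) + 8/9 = (9(-8z + 4) − (-8)(9z + 14)) / (9(9z + 14)) = 148/(9(9z + 14)).
For z > 0 we have 9z + 14 > 9z, so |(-8z + 4)/(9z + 14) + 8/9| = 148/(9(9z + 14)) < 148/(9·9z) = (148/81)/z.
Thus |(-8z + 4)/(9z + 14) + 8/9| < ϵ whenever z > (148/81)/ϵ.
Take M = (148/81)/ϵ. If z > M then |(-8z + 4)/(9z + 14) + 8/9| < (148/81)/z < ϵ.

M = (148/81)/ϵ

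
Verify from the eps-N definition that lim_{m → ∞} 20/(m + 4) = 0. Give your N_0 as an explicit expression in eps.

Suppose eps > 0. For m ≥ 1, |20/(m + 4) − 0| = 20/(m + 4) ≤ 20/m.
We need 20/m < eps, i.e. m > 20/eps.
Take N_0 = 20/eps. If m > N_0 then |20/(m + 4)| ≤ 20/m < eps.

N_0 = 20/eps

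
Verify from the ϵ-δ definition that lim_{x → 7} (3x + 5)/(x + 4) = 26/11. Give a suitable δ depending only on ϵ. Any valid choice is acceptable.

δ = min(11/2, (121/14)ϵ)

Fix ϵ > 0. We want δ > 0 with 0 < |x − 7| < δ ⇒ |(3x + 5)/(x + 4) − (26/11)| < ϵ.
Combining over a common denominator, (3x + 5)/(x + 4) − (26/11) = [(3x + 5)·11 − 26·(x + 4)] / [11·(x + 4)] = 7(x − 7) / (11(x + 4)).
So |(3x + 5)/(x + 4) − (26/11)| = 7|x − 7| / (11·|x + 4|).
Require δ ≤ 11/2, so |x + 4| ≥ |11| − |x − 7| > 11 − 11/2 = 11/2.
Hence |(3x + 5)/(x + 4) − (26/11)| < 7|x − 7|/(11·(11/2)) = (14/121)|x − 7|, which is < ϵ once |x − 7| < (121/14)ϵ.
Take δ = min(11/2, (121/14)ϵ). Then 0 < |x − 7| < δ forces both bounds, so |(3x + 5)/(x + 4) − (26/11)| < ϵ.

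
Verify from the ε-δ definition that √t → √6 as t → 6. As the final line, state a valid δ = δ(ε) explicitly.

Suppose ε > 0. We want δ > 0 such that 0 < |t − 6| < δ implies |√t − √6| < ε.
Rationalise: √t − √6 = (t − 6)/(√t + √6), so |√t − √6| = |t − 6|/(√t + √6).
Restrict δ ≤ 6 so that |t − 6| < 6 forces t > 0, and then √t + √6 > √6.
Hence |√t − √6| < |t − 6|/√6, which is < ε once |t − 6| < √6·ε.
Take δ = min(6, √6·ε). If 0 < |t − 6| < δ then t > 0 and |√t − √6| < |t − 6|/√6 < ε.

δ = min(6, √6·ε)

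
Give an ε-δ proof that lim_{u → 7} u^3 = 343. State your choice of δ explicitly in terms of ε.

Suppose ε > 0. We seek δ > 0 with 0 < |u − 7| < δ ⇒ |u^3 − 343| < ε.
Factor: u^3 − 343 = (u − 7)(u^2 + 7u + 49), so |u^3 − 343| = |u − 7|·|u^2 + 7u + 49|.
Restrict δ ≤ 2. Then |u − 7| < 2 gives |u| < 9, so by the triangle inequality |u^2 + 7u + 49| ≤ 9^2 + 7·9 + 49 = 193.
Hence |u^3 − 343| ≤ 193|u − 7|, which is < ε once |u − 7| < ε/193.
Take δ = min(2, ε/193). If 0 < |u − 7| < δ then both bounds hold and |u^3 − 343| ≤ 193|u − 7| < 193·(ε/193) = ε.

δ = min(2, ε/193)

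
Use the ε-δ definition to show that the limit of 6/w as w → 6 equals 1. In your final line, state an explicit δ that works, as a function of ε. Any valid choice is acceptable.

δ = min(3, 3ε)

Let ε > 0 be given. We seek δ > 0 such that 0 < |w − 6| < δ implies |6/w − 1| < ε.
|6/w − 1| = 6·|6 − w|/(6·|w|) = 6|w − 6|/(6|w|).
Require δ ≤ 3 so that |w| > 6 − 3 = 3, hence 6|w| > 18.
Then |6/w − 1| < 6|w − 6|/18, which is < ε when |w − 6| < 3ε.
Take δ = min(3, 3ε). Then 0 < |w − 6| < δ gives both |w − 6| < 3 and |w − 6| < 3ε, so |6/w − 1| < ε.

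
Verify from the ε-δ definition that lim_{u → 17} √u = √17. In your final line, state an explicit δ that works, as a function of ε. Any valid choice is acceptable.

Fix ε > 0. We want δ > 0 such that 0 < |u − 17| < δ implies |√u − √17| < ε.
Multiplying by the conjugate, |√u − √17| = |u − 17|/(√u + √17).
Restrict δ ≤ 17 so that |u − 17| < 17 forces u > 0, and then √u + √17 > √17.
Hence |√u − √17| < |u − 17|/√17, which is < ε once |u − 17| < √17·ε.
Take δ = min(17, √17·ε). If 0 < |u − 17| < δ then u > 0 and |√u − √17| < |u − 17|/√17 < ε.

δ = min(17, √17·ε)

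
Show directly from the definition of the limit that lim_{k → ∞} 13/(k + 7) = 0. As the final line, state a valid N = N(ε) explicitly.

Suppose ε > 0. For k ≥ 1, |13/(k + 7) − 0| = 13/(k + 7) ≤ 13/k.
We need 13/k < ε, i.e. k > 13/ε.
Take N = 13/ε. If k > N then |13/(k + 7)| ≤ 13/k < ε.

N = 13/ε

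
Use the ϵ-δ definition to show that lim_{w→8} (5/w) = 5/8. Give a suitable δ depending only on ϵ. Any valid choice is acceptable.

Fix ϵ > 0. We seek δ > 0 such that 0 < |w − 8| < δ implies |5/w − (5/8)| < ϵ.
|5/w − (5/8)| = 5·|8 − w|/(8·|w|) = 5|w − 8|/(8|w|).
Require δ ≤ 4 so that |w| > 8 − 4 = 4, hence 8|w| > 32.
Then |5/w − (5/8)| < 5|w − 8|/32, which is < ϵ when |w − 8| < (32/5)ϵ.
Take δ = min(4, (32/5)ϵ). Then 0 < |w − 8| < δ gives both |w − 8| < 4 and |w − 8| < (32/5)ϵ, so |5/w − (5/8)| < ϵ.

δ = min(4, (32/5)ϵ)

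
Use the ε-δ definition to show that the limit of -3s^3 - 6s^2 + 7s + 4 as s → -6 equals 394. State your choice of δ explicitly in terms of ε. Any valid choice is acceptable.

δ = min(1, ε/296)

Fix ε > 0. We want δ > 0 such that 0 < |s + 6| < δ implies |(-3s^3 - 6s^2 + 7s + 4) − 394| < ε.
(-3s^3 - 6s^2 + 7s + 4) − 394 = -3s^3 - 6s^2 + 7s - 390 = (s + 6)(-3s^2 + 12s - 65).
So |(-3s^3 - 6s^2 + 7s + 4) − 394| = |s + 6|·|-3s^2 + 12s - 65|.
Require δ ≤ 1. Then |s + 6| < 1 gives |s| < 7, and by the triangle inequality |-3s^2 + 12s - 65| ≤ 3·7^2 + 12·7 + 65 = 296.
Hence |(-3s^3 - 6s^2 + 7s + 4) − 394| ≤ 296|s + 6| < ε provided |s + 6| < ε/296.
Choosing δ = min(1, ε/296) ensures both conditions, hence |(-3s^3 - 6s^2 + 7s + 4) − 394| < ε.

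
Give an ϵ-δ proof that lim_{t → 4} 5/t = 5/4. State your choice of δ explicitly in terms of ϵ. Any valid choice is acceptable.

Fix ϵ > 0. We seek δ > 0 such that 0 < |t − 4| < δ implies |5/t − (5/4)| < ϵ.
|5/t − (5/4)| = 5·|4 − t|/(4·|t|) = 5|t − 4|/(4|t|).
Require δ ≤ 2 so that |t| > 4 − 2 = 2, hence 4|t| > 8.
Then |5/t − (5/4)| < 5|t − 4|/8, which is < ϵ when |t − 4| < (8/5)ϵ.
Take δ = min(2, (8/5)ϵ). Then 0 < |t − 4| < δ gives both |t − 4| < 2 and |t − 4| < (8/5)ϵ, so |5/t − (5/4)| < ϵ.

δ = min(2, (8/5)ϵ)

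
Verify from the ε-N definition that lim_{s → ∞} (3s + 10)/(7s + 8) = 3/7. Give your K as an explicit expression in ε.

Fix ε > 0. We seek K > 0 such that s > K implies |(3s + 10)/(7s + 8) − (3/7)| < ε.
(3s + 10)/(7s + 8) − (3/7) = (7(3s + 10) − 3(7s + 8)) / (7(7s + 8)) = 46/(7(7s + 8)).
For s > 0 we have 7s + 8 > 7s, so |(3s + 10)/(7s + 8) − (3/7)| = 46/(7(7s + 8)) < 46/(7·7s) = (46/49)/s.
Thus |(3s + 10)/(7s + 8) − (3/7)| < ε whenever s > (46/49)/ε.
Take K = (46/49)/ε. If s > K then |(3s + 10)/(7s + 8) − (3/7)| < (46/49)/s < ε.

K = (46/49)/ε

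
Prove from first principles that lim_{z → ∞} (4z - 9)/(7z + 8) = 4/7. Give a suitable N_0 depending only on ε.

N_0 = (95/49)/ε

Fix ε > 0. We seek N_0 > 0 such that z > N_0 implies |(4z - 9)/(7z + 8) − (4/7)| < ε.
(4z - 9)/(7z + 8) − (4/7) = (7(4z - 9) − 4(7z + 8)) / (7(7z + 8)) = -95/(7(7z + 8)).
For z > 0 we have 7z + 8 > 7z, so |(4z - 9)/(7z + 8) − (4/7)| = 95/(7(7z + 8)) < 95/(7·7z) = (95/49)/z.
Thus |(4z - 9)/(7z + 8) − (4/7)| < ε whenever z > (95/49)/ε.
Take N_0 = (95/49)/ε. If z > N_0 then |(4z - 9)/(7z + 8) − (4/7)| < (95/49)/z < ε.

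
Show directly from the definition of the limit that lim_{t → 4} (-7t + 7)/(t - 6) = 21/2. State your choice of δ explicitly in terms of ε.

Let ε > 0. We want δ > 0 with 0 < |t − 4| < δ ⇒ |(-7t + 7)/(t - 6) − (21/2)| < ε.
Combining over a common denominator, (-7t + 7)/(t - 6) − (21/2) = [(-7t + 7)·(-2) − (-21)·(t - 6)] / [(-2)·(t - 6)] = 35(t − 4) / ((-2)(t - 6)).
So |(-7t + 7)/(t - 6) − (21/2)| = 35|t − 4| / (2·|t − 6|).
Require δ ≤ 1, so |t − 6| ≥ |-2| − |t − 4| > 2 − 1 = 1.
Hence |(-7t + 7)/(t - 6) − (21/2)| < 35|t − 4|/(2·1) = (35/2)|t − 4|, which is < ε once |t − 4| < (2/35)ε.
Take δ = min(1, (2/35)ε). Then 0 < |t − 4| < δ forces both bounds, so |(-7t + 7)/(t - 6) − (21/2)| < ε.

δ = min(1, (2/35)ε)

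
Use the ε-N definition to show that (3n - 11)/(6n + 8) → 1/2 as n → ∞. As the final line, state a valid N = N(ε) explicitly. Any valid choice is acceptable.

Let ε > 0 be given. For n ≥ 1, |(3n - 11)/(6n + 8) − (1/2)| = |-90|/(6(6n + 8)) = 90/(6(6n + 8)).
Since 6n + 8 ≥ 6n for n ≥ 1, this is ≤ 90/(6·6n) = (5/2)/n.
So |(3n - 11)/(6n + 8) − (1/2)| < ε whenever n > (5/2)/ε.
Take N = (5/2)/ε. If n > N then |(3n - 11)/(6n + 8) − (1/2)| ≤ (5/2)/n < ε.

N = (5/2)/ε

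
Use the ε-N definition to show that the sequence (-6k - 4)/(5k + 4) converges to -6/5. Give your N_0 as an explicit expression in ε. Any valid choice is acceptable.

Fix ε > 0. For k ≥ 1, |(-6k - 4)/(5k + 4) + 6/5| = |4|/(5(5k + 4)) = 4/(5(5k + 4)).
Since 5k + 4 ≥ 5k for k ≥ 1, this is ≤ 4/(5·5k) = (4/25)/k.
So |(-6k - 4)/(5k + 4) + 6/5| < ε whenever k > (4/25)/ε.
Take N_0 = (4/25)/ε. If k > N_0 then |(-6k - 4)/(5k + 4) + 6/5| ≤ (4/25)/k < ε.

N_0 = (4/25)/ε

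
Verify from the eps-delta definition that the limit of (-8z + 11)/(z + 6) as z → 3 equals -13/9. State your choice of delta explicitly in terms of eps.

delta = min(9/2, (81/118)eps)

Let eps > 0. We want delta > 0 with 0 < |z − 3| < delta ⇒ |(-8z + 11)/(z + 6) + 13/9| < eps.
Combining over a common denominator, (-8z + 11)/(z + 6) + 13/9 = [(-8z + 11)·9 − (-13)·(z + 6)] / [9·(z + 6)] = -59(z − 3) / (9(z + 6)).
So |(-8z + 11)/(z + 6) + 13/9| = 59|z − 3| / (9·|z + 6|).
Require delta ≤ 9/2, so |z + 6| ≥ |9| − |z − 3| > 9 − 9/2 = 9/2.
Hence |(-8z + 11)/(z + 6) + 13/9| < 59|z − 3|/(9·(9/2)) = (118/81)|z − 3|, which is < eps once |z − 3| < (81/118)eps.
Take delta = min(9/2, (81/118)eps). Then 0 < |z − 3| < delta forces both bounds, so |(-8z + 11)/(z + 6) + 13/9| < eps.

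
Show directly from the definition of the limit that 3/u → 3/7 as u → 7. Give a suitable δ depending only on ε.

δ = min(7/2, (49/6)ε)

Let ε > 0. We seek δ > 0 such that 0 < |u − 7| < δ implies |3/u − (3/7)| < ε.
|3/u − (3/7)| = 3·|7 − u|/(7·|u|) = 3|u − 7|/(7|u|).
Restrict δ ≤ 7/2. Then |u − 7| < 7/2 gives |u| > 7/2, so 7|u| > 49/2.
Then |3/u − (3/7)| < 3|u − 7|/(49/2), which is < ε when |u − 7| < (49/6)ε.
Take δ = min(7/2, (49/6)ε). Then 0 < |u − 7| < δ gives both |u − 7| < 7/2 and |u − 7| < (49/6)ε, so |3/u − (3/7)| < ε.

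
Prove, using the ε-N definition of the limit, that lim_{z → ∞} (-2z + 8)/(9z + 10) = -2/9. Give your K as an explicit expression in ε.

Let ε > 0 be given. We seek K > 0 such that z > K implies |(-2z + 8)/(9z + 10) + 2/9| < ε.
(-2z + 8)/(9z + 10) + 2/9 = (9(-2z + 8) − (-2)(9z + 10)) / (9(9z + 10)) = 92/(9(9z + 10)).
For z > 0 we have 9z + 10 > 9z, so |(-2z + 8)/(9z + 10) + 2/9| = 92/(9(9z + 10)) < 92/(9·9z) = (92/81)/z.
Thus |(-2z + 8)/(9z + 10) + 2/9| < ε whenever z > (92/81)/ε.
Take K = (92/81)/ε. If z > K then |(-2z + 8)/(9z + 10) + 2/9| < (92/81)/z < ε.

K = (92/81)/ε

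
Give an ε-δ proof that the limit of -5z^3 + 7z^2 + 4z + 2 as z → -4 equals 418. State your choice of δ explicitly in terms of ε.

δ = min(1, ε/364)

Suppose ε > 0. We want δ > 0 such that 0 < |z + 4| < δ implies |(-5z^3 + 7z^2 + 4z + 2) − 418| < ε.
(-5z^3 + 7z^2 + 4z + 2) − 418 = -5z^3 + 7z^2 + 4z - 416 = (z + 4)(-5z^2 + 27z - 104).
So |(-5z^3 + 7z^2 + 4z + 2) − 418| = |z + 4|·|-5z^2 + 27z - 104|.
Assume first that |z + 4| < 1, so |z| < 5. Then |-5z^2 + 27z - 104| ≤ 5·5^2 + 27·5 + 104 = 364.
Hence |(-5z^3 + 7z^2 + 4z + 2) − 418| ≤ 364|z + 4| < ε provided |z + 4| < ε/364.
Take δ = min(1, ε/364). Then 0 < |z + 4| < δ gives both |z + 4| < 1 and |z + 4| < ε/364, so |(-5z^3 + 7z^2 + 4z + 2) − 418| < ε.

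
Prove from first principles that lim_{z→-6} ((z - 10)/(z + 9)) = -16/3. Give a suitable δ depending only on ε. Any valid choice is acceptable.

Let ε > 0. We want δ > 0 with 0 < |z + 6| < δ ⇒ |(z - 10)/(z + 9) + 16/3| < ε.
Combining over a common denominator, (z - 10)/(z + 9) + 16/3 = [(z - 10)·3 − (-16)·(z + 9)] / [3·(z + 9)] = 19(z + 6) / (3(z + 9)).
So |(z - 10)/(z + 9) + 16/3| = 19|z + 6| / (3·|z + 9|).
Require δ ≤ 3/2, so |z + 9| ≥ |3| − |z + 6| > 3 − 3/2 = 3/2.
Hence |(z - 10)/(z + 9) + 16/3| < 19|z + 6|/(3·(3/2)) = (38/9)|z + 6|, which is < ε once |z + 6| < (9/38)ε.
Take δ = min(3/2, (9/38)ε). Then 0 < |z + 6| < δ forces both bounds, so |(z - 10)/(z + 9) + 16/3| < ε.

δ = min(3/2, (9/38)ε)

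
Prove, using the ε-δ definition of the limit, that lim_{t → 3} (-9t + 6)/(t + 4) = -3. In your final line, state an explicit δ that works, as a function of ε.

Fix ε > 0. We want δ > 0 with 0 < |t − 3| < δ ⇒ |(-9t + 6)/(t + 4) + 3| < ε.
Combining over a common denominator, (-9t + 6)/(t + 4) + 3 = [(-9t + 6)·7 − (-21)·(t + 4)] / [7·(t + 4)] = -42(t − 3) / (7(t + 4)).
So |(-9t + 6)/(t + 4) + 3| = 42|t − 3| / (7·|t + 4|).
Require δ ≤ 7/2, so |t + 4| ≥ |7| − |t − 3| > 7 − 7/2 = 7/2.
Hence |(-9t + 6)/(t + 4) + 3| < 42|t − 3|/(7·(7/2)) = (12/7)|t − 3|, which is < ε once |t − 3| < (7/12)ε.
Take δ = min(7/2, (7/12)ε). Then 0 < |t − 3| < δ forces both bounds, so |(-9t + 6)/(t + 4) + 3| < ε.

δ = min(7/2, (7/12)ε)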